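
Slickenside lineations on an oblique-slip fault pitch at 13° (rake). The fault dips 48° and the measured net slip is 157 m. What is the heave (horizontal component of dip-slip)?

dip-slip = net slip × sin(rake) = 157 m × sin(13°) = 35.32 m
heave = dip-slip × cos(dip) = 35.32 × cos(48°) = 23.6 m

23.6 m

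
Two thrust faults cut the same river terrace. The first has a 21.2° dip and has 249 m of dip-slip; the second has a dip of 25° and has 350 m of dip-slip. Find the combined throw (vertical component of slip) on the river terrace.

throw_A = 249 × sin(21.2°) = 90.04 m
throw_B = 350 × sin(25°) = 147.9 m
total = 90.04 + 147.9 = 238 m

238 m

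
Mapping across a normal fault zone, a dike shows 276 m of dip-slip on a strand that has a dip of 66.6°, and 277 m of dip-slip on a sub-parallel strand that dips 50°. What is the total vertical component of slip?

465 m

throw_A = 276 × sin(66.6°) = 253.3 m
throw_B = 277 × sin(50°) = 212.2 m
total = 253.3 + 212.2 = 465 m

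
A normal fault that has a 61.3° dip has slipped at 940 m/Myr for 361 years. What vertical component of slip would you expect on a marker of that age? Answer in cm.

29.8 cm

dip-slip = rate × time = 940 m/Myr × 361 years = 0.3393 m
throw = dip-slip × sin(dip) = 0.3393 × sin(61.3°) = 0.298 m = 29.8 cm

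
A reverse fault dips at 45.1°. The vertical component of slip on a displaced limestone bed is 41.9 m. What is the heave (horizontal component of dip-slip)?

heave = throw / tan(dip) = 41.9 / tan(45.1°) = 41.8 m

41.8 m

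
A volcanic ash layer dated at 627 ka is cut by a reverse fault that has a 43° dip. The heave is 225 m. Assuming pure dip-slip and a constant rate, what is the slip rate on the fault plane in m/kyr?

0.491 m/kyr

dip-slip = heave / cos(dip) = 225 m / cos(43°) = 307.6 m
rate = 307.6 m / 627 ka = 0.000491 m/yr = 0.491 m/kyr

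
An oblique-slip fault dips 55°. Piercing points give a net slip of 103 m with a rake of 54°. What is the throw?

dip-slip = net slip × sin(rake) = 103 m × sin(54°) = 83.33 m
throw = dip-slip × sin(dip) = 83.33 × sin(55°) = 68.3 m

68.3 m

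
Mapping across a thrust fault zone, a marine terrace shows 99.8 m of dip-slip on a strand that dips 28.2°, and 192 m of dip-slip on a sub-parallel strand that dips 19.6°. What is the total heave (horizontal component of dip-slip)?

269 m

heave_A = 99.8 × cos(28.2°) = 87.95 m
heave_B = 192 × cos(19.6°) = 180.9 m
total = 87.95 + 180.9 = 269 m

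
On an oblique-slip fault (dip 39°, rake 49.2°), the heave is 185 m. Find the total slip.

dip-slip = heave / cos(dip) = 185 / cos(39°) = 238.1 m
net slip = dip-slip / sin(rake) = 238.1 / sin(49.2°) = 314 m

314 m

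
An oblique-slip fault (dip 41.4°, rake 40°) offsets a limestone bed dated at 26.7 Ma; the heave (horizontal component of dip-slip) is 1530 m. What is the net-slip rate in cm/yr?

0.0119 cm/yr

dip-slip = heave / cos(dip) = 1530 / cos(41.4°) = 2040 m
net slip = dip-slip / sin(rake) = 2040 / sin(40°) = 3173 m
rate = 3173 m / 26.7 Ma = 0.000119 m/yr = 0.0119 cm/yr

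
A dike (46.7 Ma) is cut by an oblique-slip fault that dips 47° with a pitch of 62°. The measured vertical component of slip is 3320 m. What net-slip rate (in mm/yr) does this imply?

dip-slip = throw / sin(dip) = 3320 / sin(47°) = 4540 m
net slip = dip-slip / sin(rake) = 4540 / sin(62°) = 5141 m
rate = 5141 m / 46.7 Ma = 0.000110 m/yr = 0.110 mm/yr

0.110 mm/yr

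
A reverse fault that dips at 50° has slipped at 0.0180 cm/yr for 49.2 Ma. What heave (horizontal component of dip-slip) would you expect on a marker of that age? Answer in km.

dip-slip = rate × time = 0.0180 cm/yr × 49.2 Ma = 8856 m
heave = dip-slip × cos(dip) = 8856 × cos(50°) = 5690 m = 5.69 km

5.69 km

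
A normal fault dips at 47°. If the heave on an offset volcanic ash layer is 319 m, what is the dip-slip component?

468 m

dip-slip = heave / cos(dip) = 319 / cos(47°) = 468 m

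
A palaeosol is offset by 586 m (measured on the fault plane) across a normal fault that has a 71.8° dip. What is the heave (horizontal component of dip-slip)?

183 m

heave = dip-slip × cos(dip) = 586 m × cos(71.8°) = 183 m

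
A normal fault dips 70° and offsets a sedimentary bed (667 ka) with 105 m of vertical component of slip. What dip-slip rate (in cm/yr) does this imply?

0.0168 cm/yr

dip-slip = throw / sin(dip) = 105 m / sin(70°) = 111.7 m
rate = 111.7 m / 667 ka = 0.000168 m/yr = 0.0168 cm/yr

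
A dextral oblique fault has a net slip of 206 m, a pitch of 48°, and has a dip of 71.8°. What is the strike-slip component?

138 m

strike-slip = net slip × cos(rake) = 206 m × cos(48°) = 138 m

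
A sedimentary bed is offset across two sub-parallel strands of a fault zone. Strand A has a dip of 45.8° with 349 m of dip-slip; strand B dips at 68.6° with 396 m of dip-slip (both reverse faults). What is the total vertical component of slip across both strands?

619 m

throw_A = 349 × sin(45.8°) = 250.2 m
throw_B = 396 × sin(68.6°) = 368.7 m
total = 250.2 + 368.7 = 619 m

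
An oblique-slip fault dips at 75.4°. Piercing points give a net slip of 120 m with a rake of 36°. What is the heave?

dip-slip = net slip × sin(rake) = 120 m × sin(36°) = 70.53 m
heave = dip-slip × cos(dip) = 70.53 × cos(75.4°) = 17.8 m

17.8 m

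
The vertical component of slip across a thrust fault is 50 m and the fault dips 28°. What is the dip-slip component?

dip-slip = throw / sin(dip) = 50 / sin(28°) = 107 m

107 m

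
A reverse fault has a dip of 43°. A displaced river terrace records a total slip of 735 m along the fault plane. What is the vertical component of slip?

throw = dip-slip × sin(dip) = 735 m × sin(43°) = 501 m

501 m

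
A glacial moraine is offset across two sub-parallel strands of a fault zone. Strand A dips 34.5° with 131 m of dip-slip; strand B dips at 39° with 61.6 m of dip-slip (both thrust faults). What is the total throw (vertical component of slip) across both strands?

throw_A = 131 × sin(34.5°) = 74.20 m
throw_B = 61.6 × sin(39°) = 38.77 m
total = 74.20 + 38.77 = 113 m

113 m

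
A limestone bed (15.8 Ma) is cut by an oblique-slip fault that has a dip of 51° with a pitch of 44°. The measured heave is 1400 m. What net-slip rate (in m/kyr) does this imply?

0.203 m/kyr

dip-slip = heave / cos(dip) = 1400 / cos(51°) = 2225 m
net slip = dip-slip / sin(rake) = 2225 / sin(44°) = 3202 m
rate = 3202 m / 15.8 Ma = 0.000203 m/yr = 0.203 m/kyr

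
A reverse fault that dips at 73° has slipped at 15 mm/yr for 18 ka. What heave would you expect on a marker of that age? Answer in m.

dip-slip = rate × time = 15 mm/yr × 18 ka = 270 m
heave = dip-slip × cos(dip) = 270 × cos(73°) = 78.9 m

78.9 m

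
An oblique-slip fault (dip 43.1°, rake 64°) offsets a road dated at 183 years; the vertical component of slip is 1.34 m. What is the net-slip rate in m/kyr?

dip-slip = throw / sin(dip) = 1.34 / sin(43.1°) = 1.961 m
net slip = dip-slip / sin(rake) = 1.961 / sin(64°) = 2.182 m
rate = 2.182 m / 183 years = 0.0119 m/yr = 11.9 m/kyr

11.9 m/kyr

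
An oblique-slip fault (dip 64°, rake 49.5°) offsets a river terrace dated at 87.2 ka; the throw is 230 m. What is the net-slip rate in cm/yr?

dip-slip = throw / sin(dip) = 230 / sin(64°) = 255.9 m
net slip = dip-slip / sin(rake) = 255.9 / sin(49.5°) = 336.5 m
rate = 336.5 m / 87.2 ka = 0.00386 m/yr = 0.386 cm/yr

0.386 cm/yr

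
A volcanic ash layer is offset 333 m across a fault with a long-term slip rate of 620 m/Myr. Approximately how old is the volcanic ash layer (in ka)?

age = offset / rate = 333 m / (620 m/Myr) = 537000 yr = 537 ka

537 ka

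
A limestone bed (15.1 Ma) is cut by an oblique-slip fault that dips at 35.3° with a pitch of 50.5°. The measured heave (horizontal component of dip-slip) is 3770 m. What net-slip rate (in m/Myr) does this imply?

396 m/Myr

dip-slip = heave / cos(dip) = 3770 / cos(35.3°) = 4619 m
net slip = dip-slip / sin(rake) = 4619 / sin(50.5°) = 5986 m
rate = 5986 m / 15.1 Ma = 0.000396 m/yr = 396 m/Myr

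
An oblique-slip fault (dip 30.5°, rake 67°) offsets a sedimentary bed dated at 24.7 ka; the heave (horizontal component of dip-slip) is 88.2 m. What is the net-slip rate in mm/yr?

4.50 mm/yr

dip-slip = heave / cos(dip) = 88.2 / cos(30.5°) = 102.4 m
net slip = dip-slip / sin(rake) = 102.4 / sin(67°) = 111.2 m
rate = 111.2 m / 24.7 ka = 0.00450 m/yr = 4.50 mm/yr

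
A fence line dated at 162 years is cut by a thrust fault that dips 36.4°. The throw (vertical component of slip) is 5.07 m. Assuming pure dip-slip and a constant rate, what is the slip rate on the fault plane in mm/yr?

52.7 mm/yr

dip-slip = throw / sin(dip) = 5.07 m / sin(36.4°) = 8.544 m
rate = 8.544 m / 162 years = 0.0527 m/yr = 52.7 mm/yr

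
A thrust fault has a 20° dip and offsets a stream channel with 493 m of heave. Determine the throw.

throw = heave × tan(dip) = 493 × tan(20°) = 179 m

179 m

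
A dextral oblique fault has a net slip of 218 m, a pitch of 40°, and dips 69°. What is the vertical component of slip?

131 m

dip-slip = net slip × sin(rake) = 218 m × sin(40°) = 140.1 m
throw = dip-slip × sin(dip) = 140.1 × sin(69°) = 131 m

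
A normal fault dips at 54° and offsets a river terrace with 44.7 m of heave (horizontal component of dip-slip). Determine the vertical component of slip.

61.5 m

throw = heave × tan(dip) = 44.7 × tan(54°) = 61.5 m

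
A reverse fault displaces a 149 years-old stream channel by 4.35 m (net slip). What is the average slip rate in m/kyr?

29.2 m/kyr

rate = 4.35 m / 149 years = 0.0292 m/yr = 29.2 m/kyr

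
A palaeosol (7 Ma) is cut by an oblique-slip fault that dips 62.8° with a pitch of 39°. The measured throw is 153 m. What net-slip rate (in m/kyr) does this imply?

dip-slip = throw / sin(dip) = 153 / sin(62.8°) = 172 m
net slip = dip-slip / sin(rake) = 172 / sin(39°) = 273.3 m
rate = 273.3 m / 7 Ma = 0.0000390 m/yr = 0.0390 m/kyr

0.0390 m/kyr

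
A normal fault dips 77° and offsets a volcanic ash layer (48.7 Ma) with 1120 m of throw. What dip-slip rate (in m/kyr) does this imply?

dip-slip = throw / sin(dip) = 1120 m / sin(77°) = 1149 m
rate = 1149 m / 48.7 Ma = 0.0000236 m/yr = 0.0236 m/kyr

0.0236 m/kyr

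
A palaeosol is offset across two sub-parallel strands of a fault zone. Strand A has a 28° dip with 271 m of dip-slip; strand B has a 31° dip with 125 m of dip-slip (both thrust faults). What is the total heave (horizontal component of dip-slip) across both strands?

346 m

heave_A = 271 × cos(28°) = 239.3 m
heave_B = 125 × cos(31°) = 107.1 m
total = 239.3 + 107.1 = 346 m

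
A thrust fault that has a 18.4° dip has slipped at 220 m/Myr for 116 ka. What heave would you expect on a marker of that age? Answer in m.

dip-slip = rate × time = 220 m/Myr × 116 ka = 25.52 m
heave = dip-slip × cos(dip) = 25.52 × cos(18.4°) = 24.2 m

24.2 m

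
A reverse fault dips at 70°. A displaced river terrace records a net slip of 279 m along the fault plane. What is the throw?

262 m

throw = dip-slip × sin(dip) = 279 m × sin(70°) = 262 m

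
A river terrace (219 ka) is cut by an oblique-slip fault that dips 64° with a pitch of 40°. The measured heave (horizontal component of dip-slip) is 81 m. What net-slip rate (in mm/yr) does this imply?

dip-slip = heave / cos(dip) = 81 / cos(64°) = 184.8 m
net slip = dip-slip / sin(rake) = 184.8 / sin(40°) = 287.5 m
rate = 287.5 m / 219 ka = 0.00131 m/yr = 1.31 mm/yr

1.31 mm/yr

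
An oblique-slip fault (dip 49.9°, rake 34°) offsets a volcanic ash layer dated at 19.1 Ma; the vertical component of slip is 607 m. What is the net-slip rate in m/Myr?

dip-slip = throw / sin(dip) = 607 / sin(49.9°) = 793.5 m
net slip = dip-slip / sin(rake) = 793.5 / sin(34°) = 1419 m
rate = 1419 m / 19.1 Ma = 0.0000743 m/yr = 74.3 m/Myr

74.3 m/Myr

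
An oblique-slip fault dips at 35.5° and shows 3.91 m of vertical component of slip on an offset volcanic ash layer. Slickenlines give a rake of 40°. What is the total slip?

10.5 m

dip-slip = throw / sin(dip) = 3.91 / sin(35.5°) = 6.733 m
net slip = dip-slip / sin(rake) = 6.733 / sin(40°) = 10.5 m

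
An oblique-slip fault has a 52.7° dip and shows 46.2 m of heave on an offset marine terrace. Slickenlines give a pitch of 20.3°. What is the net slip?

dip-slip = heave / cos(dip) = 46.2 / cos(52.7°) = 76.24 m
net slip = dip-slip / sin(rake) = 76.24 / sin(20.3°) = 220 m

220 m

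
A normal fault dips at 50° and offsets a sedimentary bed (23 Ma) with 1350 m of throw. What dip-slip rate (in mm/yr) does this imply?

0.0766 mm/yr

dip-slip = throw / sin(dip) = 1350 m / sin(50°) = 1762 m
rate = 1762 m / 23 Ma = 0.0000766 m/yr = 0.0766 mm/yr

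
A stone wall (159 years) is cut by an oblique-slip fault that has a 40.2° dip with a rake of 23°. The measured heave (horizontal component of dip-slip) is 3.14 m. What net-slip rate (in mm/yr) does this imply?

66.2 mm/yr

dip-slip = heave / cos(dip) = 3.14 / cos(40.2°) = 4.111 m
net slip = dip-slip / sin(rake) = 4.111 / sin(23°) = 10.52 m
rate = 10.52 m / 159 years = 0.0662 m/yr = 66.2 mm/yr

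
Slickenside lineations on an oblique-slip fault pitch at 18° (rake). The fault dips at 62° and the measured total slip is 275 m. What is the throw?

75 m

dip-slip = net slip × sin(rake) = 275 m × sin(18°) = 84.98 m
throw = dip-slip × sin(dip) = 84.98 × sin(62°) = 75 m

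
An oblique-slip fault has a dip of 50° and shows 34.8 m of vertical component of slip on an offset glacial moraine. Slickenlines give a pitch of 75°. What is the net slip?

47 m

dip-slip = throw / sin(dip) = 34.8 / sin(50°) = 45.43 m
net slip = dip-slip / sin(rake) = 45.43 / sin(75°) = 47 m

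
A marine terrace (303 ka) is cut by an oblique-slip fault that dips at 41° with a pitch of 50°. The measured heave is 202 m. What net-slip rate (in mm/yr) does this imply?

dip-slip = heave / cos(dip) = 202 / cos(41°) = 267.7 m
net slip = dip-slip / sin(rake) = 267.7 / sin(50°) = 349.4 m
rate = 349.4 m / 303 ka = 0.00115 m/yr = 1.15 mm/yr

1.15 mm/yr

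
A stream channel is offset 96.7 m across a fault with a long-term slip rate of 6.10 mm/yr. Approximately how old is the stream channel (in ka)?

15.9 ka

age = offset / rate = 96.7 m / (6.10 mm/yr) = 15900 yr = 15.9 ka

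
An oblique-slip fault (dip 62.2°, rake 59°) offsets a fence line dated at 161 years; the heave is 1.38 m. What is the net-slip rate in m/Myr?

dip-slip = heave / cos(dip) = 1.38 / cos(62.2°) = 2.959 m
net slip = dip-slip / sin(rake) = 2.959 / sin(59°) = 3.452 m
rate = 3.452 m / 161 years = 0.0214 m/yr = 21400 m/Myr

21400 m/Myr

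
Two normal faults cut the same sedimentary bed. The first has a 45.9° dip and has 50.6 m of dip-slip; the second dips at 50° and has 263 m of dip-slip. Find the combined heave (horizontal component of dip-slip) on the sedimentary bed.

204 m

heave_A = 50.6 × cos(45.9°) = 35.21 m
heave_B = 263 × cos(50°) = 169.1 m
total = 35.21 + 169.1 = 204 m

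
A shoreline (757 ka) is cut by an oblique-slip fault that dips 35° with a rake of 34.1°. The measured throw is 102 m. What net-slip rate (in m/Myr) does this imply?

dip-slip = throw / sin(dip) = 102 / sin(35°) = 177.8 m
net slip = dip-slip / sin(rake) = 177.8 / sin(34.1°) = 317.2 m
rate = 317.2 m / 757 ka = 0.000419 m/yr = 419 m/Myr

419 m/Myr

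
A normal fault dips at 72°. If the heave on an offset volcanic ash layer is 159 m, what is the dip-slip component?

dip-slip = heave / cos(dip) = 159 / cos(72°) = 515 m

515 m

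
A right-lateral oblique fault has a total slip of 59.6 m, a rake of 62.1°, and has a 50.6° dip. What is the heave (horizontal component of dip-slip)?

33.4 m

dip-slip = net slip × sin(rake) = 59.6 m × sin(62.1°) = 52.67 m
heave = dip-slip × cos(dip) = 52.67 × cos(50.6°) = 33.4 m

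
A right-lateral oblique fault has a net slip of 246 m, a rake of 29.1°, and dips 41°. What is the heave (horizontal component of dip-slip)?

dip-slip = net slip × sin(rake) = 246 m × sin(29.1°) = 119.6 m
heave = dip-slip × cos(dip) = 119.6 × cos(41°) = 90.3 m

90.3 m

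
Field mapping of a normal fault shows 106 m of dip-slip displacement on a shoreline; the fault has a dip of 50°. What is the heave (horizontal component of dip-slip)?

heave = dip-slip × cos(dip) = 106 m × cos(50°) = 68.1 m

68.1 m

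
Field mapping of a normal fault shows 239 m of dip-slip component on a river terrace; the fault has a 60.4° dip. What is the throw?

throw = dip-slip × sin(dip) = 239 m × sin(60.4°) = 208 m

208 m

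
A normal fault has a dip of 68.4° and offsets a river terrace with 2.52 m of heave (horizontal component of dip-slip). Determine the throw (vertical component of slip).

throw = heave × tan(dip) = 2.52 × tan(68.4°) = 6.36 m

6.36 m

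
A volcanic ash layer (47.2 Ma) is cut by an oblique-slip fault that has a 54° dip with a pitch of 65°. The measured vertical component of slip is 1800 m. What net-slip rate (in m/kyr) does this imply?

0.0520 m/kyr

dip-slip = throw / sin(dip) = 1800 / sin(54°) = 2225 m
net slip = dip-slip / sin(rake) = 2225 / sin(65°) = 2455 m
rate = 2455 m / 47.2 Ma = 0.0000520 m/yr = 0.0520 m/kyr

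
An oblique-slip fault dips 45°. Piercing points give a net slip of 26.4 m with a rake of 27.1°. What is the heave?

dip-slip = net slip × sin(rake) = 26.4 m × sin(27.1°) = 12.03 m
heave = dip-slip × cos(dip) = 12.03 × cos(45°) = 8.50 m

8.50 m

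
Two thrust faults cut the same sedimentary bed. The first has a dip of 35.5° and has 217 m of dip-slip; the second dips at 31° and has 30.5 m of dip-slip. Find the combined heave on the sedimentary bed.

203 m

heave_A = 217 × cos(35.5°) = 176.7 m
heave_B = 30.5 × cos(31°) = 26.14 m
total = 176.7 + 26.14 = 203 m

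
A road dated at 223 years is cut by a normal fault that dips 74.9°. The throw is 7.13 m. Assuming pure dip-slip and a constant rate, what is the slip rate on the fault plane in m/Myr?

dip-slip = throw / sin(dip) = 7.13 m / sin(74.9°) = 7.385 m
rate = 7.385 m / 223 years = 0.0331 m/yr = 33100 m/Myr

33100 m/Myr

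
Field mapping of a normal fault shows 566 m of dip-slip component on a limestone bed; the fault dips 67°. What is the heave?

heave = dip-slip × cos(dip) = 566 m × cos(67°) = 221 m

221 m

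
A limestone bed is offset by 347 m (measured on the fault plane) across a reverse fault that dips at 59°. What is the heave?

heave = dip-slip × cos(dip) = 347 m × cos(59°) = 179 m

179 m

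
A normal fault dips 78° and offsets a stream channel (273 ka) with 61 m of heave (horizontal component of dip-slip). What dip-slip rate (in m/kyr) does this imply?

1.07 m/kyr

dip-slip = heave / cos(dip) = 61 m / cos(78°) = 293.4 m
rate = 293.4 m / 273 ka = 0.00107 m/yr = 1.07 m/kyr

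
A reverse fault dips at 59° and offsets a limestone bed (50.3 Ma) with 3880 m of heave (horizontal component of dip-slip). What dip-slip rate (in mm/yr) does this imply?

dip-slip = heave / cos(dip) = 3880 m / cos(59°) = 7533 m
rate = 7533 m / 50.3 Ma = 0.000150 m/yr = 0.150 mm/yr

0.150 mm/yr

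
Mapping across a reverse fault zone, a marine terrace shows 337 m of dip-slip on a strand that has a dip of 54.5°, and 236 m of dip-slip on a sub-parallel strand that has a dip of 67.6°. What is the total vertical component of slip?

493 m

throw_A = 337 × sin(54.5°) = 274.4 m
throw_B = 236 × sin(67.6°) = 218.2 m
total = 274.4 + 218.2 = 493 m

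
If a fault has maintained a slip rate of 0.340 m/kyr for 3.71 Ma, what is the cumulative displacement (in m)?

slip = rate × time = 0.340 m/kyr × 3.71 Ma = 1260 m

1260 m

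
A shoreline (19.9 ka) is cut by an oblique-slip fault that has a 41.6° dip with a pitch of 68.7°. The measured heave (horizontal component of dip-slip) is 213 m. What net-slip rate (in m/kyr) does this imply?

15.4 m/kyr

dip-slip = heave / cos(dip) = 213 / cos(41.6°) = 284.8 m
net slip = dip-slip / sin(rake) = 284.8 / sin(68.7°) = 305.7 m
rate = 305.7 m / 19.9 ka = 0.0154 m/yr = 15.4 m/kyr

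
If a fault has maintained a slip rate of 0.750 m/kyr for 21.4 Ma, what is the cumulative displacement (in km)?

slip = rate × time = 0.750 m/kyr × 21.4 Ma = 16000 m = 16.1 km

16.1 km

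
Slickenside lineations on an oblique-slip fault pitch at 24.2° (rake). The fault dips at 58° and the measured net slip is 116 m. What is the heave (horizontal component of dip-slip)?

25.2 m

dip-slip = net slip × sin(rake) = 116 m × sin(24.2°) = 47.55 m
heave = dip-slip × cos(dip) = 47.55 × cos(58°) = 25.2 m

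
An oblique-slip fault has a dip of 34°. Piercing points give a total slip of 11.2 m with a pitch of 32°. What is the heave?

dip-slip = net slip × sin(rake) = 11.2 m × sin(32°) = 5.935 m
heave = dip-slip × cos(dip) = 5.935 × cos(34°) = 4.92 m

4.92 m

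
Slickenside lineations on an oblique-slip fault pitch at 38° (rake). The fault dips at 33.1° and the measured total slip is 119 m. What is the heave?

dip-slip = net slip × sin(rake) = 119 m × sin(38°) = 73.26 m
heave = dip-slip × cos(dip) = 73.26 × cos(33.1°) = 61.4 m

61.4 m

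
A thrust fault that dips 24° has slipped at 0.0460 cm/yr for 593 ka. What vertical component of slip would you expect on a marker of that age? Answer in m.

dip-slip = rate × time = 0.0460 cm/yr × 593 ka = 272.8 m
throw = dip-slip × sin(dip) = 272.8 × sin(24°) = 111 m

111 m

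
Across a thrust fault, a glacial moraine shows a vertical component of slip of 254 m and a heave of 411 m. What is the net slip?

483 m

net slip = √(throw² + heave²) = √(254² + 411²) = 483 m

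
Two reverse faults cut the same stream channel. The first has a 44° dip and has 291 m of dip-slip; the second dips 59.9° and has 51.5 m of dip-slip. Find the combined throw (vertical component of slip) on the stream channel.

247 m

throw_A = 291 × sin(44°) = 202.1 m
throw_B = 51.5 × sin(59.9°) = 44.56 m
total = 202.1 + 44.56 = 247 m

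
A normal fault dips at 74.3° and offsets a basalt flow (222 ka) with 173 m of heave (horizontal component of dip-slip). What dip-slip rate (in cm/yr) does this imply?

dip-slip = heave / cos(dip) = 173 m / cos(74.3°) = 639.3 m
rate = 639.3 m / 222 ka = 0.00288 m/yr = 0.288 cm/yr

0.288 cm/yr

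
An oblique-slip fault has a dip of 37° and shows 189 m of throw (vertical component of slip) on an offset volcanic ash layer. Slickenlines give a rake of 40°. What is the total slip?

489 m

dip-slip = throw / sin(dip) = 189 / sin(37°) = 314 m
net slip = dip-slip / sin(rake) = 314 / sin(40°) = 489 m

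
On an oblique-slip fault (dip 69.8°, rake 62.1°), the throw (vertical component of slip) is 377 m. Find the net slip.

455 m

dip-slip = throw / sin(dip) = 377 / sin(69.8°) = 401.7 m
net slip = dip-slip / sin(rake) = 401.7 / sin(62.1°) = 455 m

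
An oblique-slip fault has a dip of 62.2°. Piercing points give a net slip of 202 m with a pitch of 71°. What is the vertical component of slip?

169 m

dip-slip = net slip × sin(rake) = 202 m × sin(71°) = 191 m
throw = dip-slip × sin(dip) = 191 × sin(62.2°) = 169 m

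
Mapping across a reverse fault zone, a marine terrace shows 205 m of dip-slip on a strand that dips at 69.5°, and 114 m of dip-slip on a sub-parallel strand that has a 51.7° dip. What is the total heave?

heave_A = 205 × cos(69.5°) = 71.79 m
heave_B = 114 × cos(51.7°) = 70.65 m
total = 71.79 + 70.65 = 142 m

142 m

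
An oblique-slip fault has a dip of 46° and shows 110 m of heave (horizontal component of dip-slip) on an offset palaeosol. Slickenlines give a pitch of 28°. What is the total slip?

337 m

dip-slip = heave / cos(dip) = 110 / cos(46°) = 158.4 m
net slip = dip-slip / sin(rake) = 158.4 / sin(28°) = 337 m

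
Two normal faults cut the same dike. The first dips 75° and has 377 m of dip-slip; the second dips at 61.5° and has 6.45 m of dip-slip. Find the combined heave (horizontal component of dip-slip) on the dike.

heave_A = 377 × cos(75°) = 97.57 m
heave_B = 6.45 × cos(61.5°) = 3.078 m
total = 97.57 + 3.078 = 101 m

101 m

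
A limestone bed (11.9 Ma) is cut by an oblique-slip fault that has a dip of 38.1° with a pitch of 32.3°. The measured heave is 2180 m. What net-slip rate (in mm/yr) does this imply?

dip-slip = heave / cos(dip) = 2180 / cos(38.1°) = 2770 m
net slip = dip-slip / sin(rake) = 2770 / sin(32.3°) = 5184 m
rate = 5184 m / 11.9 Ma = 0.000436 m/yr = 0.436 mm/yr

0.436 mm/yr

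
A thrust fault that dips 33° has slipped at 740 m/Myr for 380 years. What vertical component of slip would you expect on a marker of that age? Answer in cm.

dip-slip = rate × time = 740 m/Myr × 380 years = 0.2812 m
throw = dip-slip × sin(dip) = 0.2812 × sin(33°) = 0.153 m = 15.3 cm

15.3 cm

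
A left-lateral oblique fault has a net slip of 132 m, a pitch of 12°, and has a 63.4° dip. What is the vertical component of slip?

24.5 m

dip-slip = net slip × sin(rake) = 132 m × sin(12°) = 27.44 m
throw = dip-slip × sin(dip) = 27.44 × sin(63.4°) = 24.5 m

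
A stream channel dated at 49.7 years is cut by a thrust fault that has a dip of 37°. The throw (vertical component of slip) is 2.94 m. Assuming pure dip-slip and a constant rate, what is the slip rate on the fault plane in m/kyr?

98.3 m/kyr

dip-slip = throw / sin(dip) = 2.94 m / sin(37°) = 4.885 m
rate = 4.885 m / 49.7 years = 0.0983 m/yr = 98.3 m/kyr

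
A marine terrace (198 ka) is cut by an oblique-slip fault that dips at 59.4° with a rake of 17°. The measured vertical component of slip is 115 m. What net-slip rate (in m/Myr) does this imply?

2310 m/Myr

dip-slip = throw / sin(dip) = 115 / sin(59.4°) = 133.6 m
net slip = dip-slip / sin(rake) = 133.6 / sin(17°) = 457 m
rate = 457 m / 198 ka = 0.00231 m/yr = 2310 m/Myr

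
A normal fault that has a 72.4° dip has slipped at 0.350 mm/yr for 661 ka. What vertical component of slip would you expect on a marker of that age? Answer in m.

dip-slip = rate × time = 0.350 mm/yr × 661 ka = 231.3 m
throw = dip-slip × sin(dip) = 231.3 × sin(72.4°) = 221 m

221 m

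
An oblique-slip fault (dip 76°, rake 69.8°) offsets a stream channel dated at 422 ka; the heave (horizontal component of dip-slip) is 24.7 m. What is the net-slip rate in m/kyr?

0.258 m/kyr

dip-slip = heave / cos(dip) = 24.7 / cos(76°) = 102.1 m
net slip = dip-slip / sin(rake) = 102.1 / sin(69.8°) = 108.8 m
rate = 108.8 m / 422 ka = 0.000258 m/yr = 0.258 m/kyr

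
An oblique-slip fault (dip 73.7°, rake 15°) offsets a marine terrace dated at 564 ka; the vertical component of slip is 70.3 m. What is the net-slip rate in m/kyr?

dip-slip = throw / sin(dip) = 70.3 / sin(73.7°) = 73.24 m
net slip = dip-slip / sin(rake) = 73.24 / sin(15°) = 283 m
rate = 283 m / 564 ka = 0.000502 m/yr = 0.502 m/kyr

0.502 m/kyr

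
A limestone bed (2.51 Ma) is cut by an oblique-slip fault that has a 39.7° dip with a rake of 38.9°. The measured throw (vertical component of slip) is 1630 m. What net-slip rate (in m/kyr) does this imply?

dip-slip = throw / sin(dip) = 1630 / sin(39.7°) = 2552 m
net slip = dip-slip / sin(rake) = 2552 / sin(38.9°) = 4064 m
rate = 4064 m / 2.51 Ma = 0.00162 m/yr = 1.62 m/kyr

1.62 m/kyr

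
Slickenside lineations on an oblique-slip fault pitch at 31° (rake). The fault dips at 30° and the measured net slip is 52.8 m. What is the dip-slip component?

27.2 m

dip-slip = net slip × sin(rake) = 52.8 m × sin(31°) = 27.2 m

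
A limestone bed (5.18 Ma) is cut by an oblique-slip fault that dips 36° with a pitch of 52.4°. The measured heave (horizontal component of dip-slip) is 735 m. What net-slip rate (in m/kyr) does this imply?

0.221 m/kyr

dip-slip = heave / cos(dip) = 735 / cos(36°) = 908.5 m
net slip = dip-slip / sin(rake) = 908.5 / sin(52.4°) = 1147 m
rate = 1147 m / 5.18 Ma = 0.000221 m/yr = 0.221 m/kyr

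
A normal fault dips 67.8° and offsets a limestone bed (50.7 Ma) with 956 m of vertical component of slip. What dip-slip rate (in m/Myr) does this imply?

dip-slip = throw / sin(dip) = 956 m / sin(67.8°) = 1033 m
rate = 1033 m / 50.7 Ma = 0.0000204 m/yr = 20.4 m/Myr

20.4 m/Myr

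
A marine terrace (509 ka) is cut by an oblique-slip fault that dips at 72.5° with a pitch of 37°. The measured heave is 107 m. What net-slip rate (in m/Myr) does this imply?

1160 m/Myr

dip-slip = heave / cos(dip) = 107 / cos(72.5°) = 355.8 m
net slip = dip-slip / sin(rake) = 355.8 / sin(37°) = 591.3 m
rate = 591.3 m / 509 ka = 0.00116 m/yr = 1160 m/Myr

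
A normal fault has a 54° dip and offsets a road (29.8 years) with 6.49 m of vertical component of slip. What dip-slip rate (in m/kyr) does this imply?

269 m/kyr

dip-slip = throw / sin(dip) = 6.49 m / sin(54°) = 8.022 m
rate = 8.022 m / 29.8 years = 0.269 m/yr = 269 m/kyr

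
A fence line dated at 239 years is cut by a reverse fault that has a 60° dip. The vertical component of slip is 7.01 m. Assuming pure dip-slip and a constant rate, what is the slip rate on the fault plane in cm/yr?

3.39 cm/yr

dip-slip = throw / sin(dip) = 7.01 m / sin(60°) = 8.094 m
rate = 8.094 m / 239 years = 0.0339 m/yr = 3.39 cm/yr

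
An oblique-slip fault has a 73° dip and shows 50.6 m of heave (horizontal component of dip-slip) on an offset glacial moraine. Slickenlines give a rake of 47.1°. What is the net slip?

236 m

dip-slip = heave / cos(dip) = 50.6 / cos(73°) = 173.1 m
net slip = dip-slip / sin(rake) = 173.1 / sin(47.1°) = 236 m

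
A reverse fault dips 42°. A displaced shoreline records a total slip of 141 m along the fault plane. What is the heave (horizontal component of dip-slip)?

105 m

heave = dip-slip × cos(dip) = 141 m × cos(42°) = 105 m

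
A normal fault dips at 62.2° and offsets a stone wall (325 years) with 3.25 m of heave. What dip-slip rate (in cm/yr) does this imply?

dip-slip = heave / cos(dip) = 3.25 m / cos(62.2°) = 6.968 m
rate = 6.968 m / 325 years = 0.0214 m/yr = 2.14 cm/yr

2.14 cm/yr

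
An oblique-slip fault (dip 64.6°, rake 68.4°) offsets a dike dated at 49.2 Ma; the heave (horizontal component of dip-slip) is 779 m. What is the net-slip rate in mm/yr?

0.0397 mm/yr

dip-slip = heave / cos(dip) = 779 / cos(64.6°) = 1816 m
net slip = dip-slip / sin(rake) = 1816 / sin(68.4°) = 1953 m
rate = 1953 m / 49.2 Ma = 0.0000397 m/yr = 0.0397 mm/yr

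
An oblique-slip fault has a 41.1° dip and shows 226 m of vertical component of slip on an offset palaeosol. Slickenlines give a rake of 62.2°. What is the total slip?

389 m

dip-slip = throw / sin(dip) = 226 / sin(41.1°) = 343.8 m
net slip = dip-slip / sin(rake) = 343.8 / sin(62.2°) = 389 m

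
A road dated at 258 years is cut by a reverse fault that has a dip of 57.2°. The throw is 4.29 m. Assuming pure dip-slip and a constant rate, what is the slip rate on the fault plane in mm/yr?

dip-slip = throw / sin(dip) = 4.29 m / sin(57.2°) = 5.104 m
rate = 5.104 m / 258 years = 0.0198 m/yr = 19.8 mm/yr

19.8 mm/yr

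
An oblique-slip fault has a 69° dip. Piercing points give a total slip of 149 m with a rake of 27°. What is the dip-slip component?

dip-slip = net slip × sin(rake) = 149 m × sin(27°) = 67.6 m

67.6 m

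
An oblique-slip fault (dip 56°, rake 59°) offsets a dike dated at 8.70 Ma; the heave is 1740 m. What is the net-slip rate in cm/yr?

0.0417 cm/yr

dip-slip = heave / cos(dip) = 1740 / cos(56°) = 3112 m
net slip = dip-slip / sin(rake) = 3112 / sin(59°) = 3630 m
rate = 3630 m / 8.70 Ma = 0.000417 m/yr = 0.0417 cm/yr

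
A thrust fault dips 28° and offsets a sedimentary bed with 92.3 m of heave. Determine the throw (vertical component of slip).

throw = heave × tan(dip) = 92.3 × tan(28°) = 49.1 m

49.1 m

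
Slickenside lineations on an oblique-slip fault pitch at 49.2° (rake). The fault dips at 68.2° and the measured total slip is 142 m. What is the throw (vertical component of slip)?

99.8 m

dip-slip = net slip × sin(rake) = 142 m × sin(49.2°) = 107.5 m
throw = dip-slip × sin(dip) = 107.5 × sin(68.2°) = 99.8 m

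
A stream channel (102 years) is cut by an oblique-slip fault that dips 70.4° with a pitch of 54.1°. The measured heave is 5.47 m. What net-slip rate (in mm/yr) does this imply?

197 mm/yr

dip-slip = heave / cos(dip) = 5.47 / cos(70.4°) = 16.31 m
net slip = dip-slip / sin(rake) = 16.31 / sin(54.1°) = 20.13 m
rate = 20.13 m / 102 years = 0.197 m/yr = 197 mm/yr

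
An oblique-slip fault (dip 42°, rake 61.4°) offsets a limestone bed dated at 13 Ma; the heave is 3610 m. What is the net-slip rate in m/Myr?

dip-slip = heave / cos(dip) = 3610 / cos(42°) = 4858 m
net slip = dip-slip / sin(rake) = 4858 / sin(61.4°) = 5533 m
rate = 5533 m / 13 Ma = 0.000426 m/yr = 426 m/Myr

426 m/Myr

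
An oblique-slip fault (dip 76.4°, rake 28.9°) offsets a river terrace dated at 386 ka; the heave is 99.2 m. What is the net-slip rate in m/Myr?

2260 m/Myr

dip-slip = heave / cos(dip) = 99.2 / cos(76.4°) = 421.9 m
net slip = dip-slip / sin(rake) = 421.9 / sin(28.9°) = 872.9 m
rate = 872.9 m / 386 ka = 0.00226 m/yr = 2260 m/Myr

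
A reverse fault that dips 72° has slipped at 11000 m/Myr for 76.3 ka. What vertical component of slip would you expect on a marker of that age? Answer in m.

798 m

dip-slip = rate × time = 11000 m/Myr × 76.3 ka = 839.3 m
throw = dip-slip × sin(dip) = 839.3 × sin(72°) = 798 m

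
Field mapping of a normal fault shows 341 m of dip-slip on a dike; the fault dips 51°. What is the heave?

215 m

heave = dip-slip × cos(dip) = 341 m × cos(51°) = 215 m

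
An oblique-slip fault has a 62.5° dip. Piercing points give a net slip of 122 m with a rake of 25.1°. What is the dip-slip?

dip-slip = net slip × sin(rake) = 122 m × sin(25.1°) = 51.8 m

51.8 m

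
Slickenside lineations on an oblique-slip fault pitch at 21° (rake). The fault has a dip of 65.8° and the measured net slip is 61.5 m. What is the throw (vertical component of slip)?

dip-slip = net slip × sin(rake) = 61.5 m × sin(21°) = 22.04 m
throw = dip-slip × sin(dip) = 22.04 × sin(65.8°) = 20.1 m

20.1 m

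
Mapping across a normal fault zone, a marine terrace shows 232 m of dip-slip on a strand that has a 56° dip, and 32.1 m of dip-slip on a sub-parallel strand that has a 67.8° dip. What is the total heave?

142 m

heave_A = 232 × cos(56°) = 129.7 m
heave_B = 32.1 × cos(67.8°) = 12.13 m
total = 129.7 + 12.13 = 142 m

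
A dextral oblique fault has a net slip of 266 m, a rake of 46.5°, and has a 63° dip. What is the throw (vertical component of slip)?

172 m

dip-slip = net slip × sin(rake) = 266 m × sin(46.5°) = 192.9 m
throw = dip-slip × sin(dip) = 192.9 × sin(63°) = 172 m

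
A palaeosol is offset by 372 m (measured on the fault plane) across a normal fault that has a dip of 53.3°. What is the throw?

throw = dip-slip × sin(dip) = 372 m × sin(53.3°) = 298 m

298 m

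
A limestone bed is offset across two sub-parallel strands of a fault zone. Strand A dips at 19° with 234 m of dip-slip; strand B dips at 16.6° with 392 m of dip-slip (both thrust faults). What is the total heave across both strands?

597 m

heave_A = 234 × cos(19°) = 221.3 m
heave_B = 392 × cos(16.6°) = 375.7 m
total = 221.3 + 375.7 = 597 m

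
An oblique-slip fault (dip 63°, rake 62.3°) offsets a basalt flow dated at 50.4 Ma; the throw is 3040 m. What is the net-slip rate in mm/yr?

dip-slip = throw / sin(dip) = 3040 / sin(63°) = 3412 m
net slip = dip-slip / sin(rake) = 3412 / sin(62.3°) = 3854 m
rate = 3854 m / 50.4 Ma = 0.0000765 m/yr = 0.0765 mm/yr

0.0765 mm/yr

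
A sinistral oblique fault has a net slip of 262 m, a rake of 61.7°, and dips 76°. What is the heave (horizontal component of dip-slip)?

dip-slip = net slip × sin(rake) = 262 m × sin(61.7°) = 230.7 m
heave = dip-slip × cos(dip) = 230.7 × cos(76°) = 55.8 m

55.8 m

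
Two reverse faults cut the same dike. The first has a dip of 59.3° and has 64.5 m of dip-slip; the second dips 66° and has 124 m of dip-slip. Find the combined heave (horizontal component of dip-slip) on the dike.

heave_A = 64.5 × cos(59.3°) = 32.93 m
heave_B = 124 × cos(66°) = 50.44 m
total = 32.93 + 50.44 = 83.4 m

83.4 m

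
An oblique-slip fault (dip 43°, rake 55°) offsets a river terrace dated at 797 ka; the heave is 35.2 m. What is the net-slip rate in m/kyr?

dip-slip = heave / cos(dip) = 35.2 / cos(43°) = 48.13 m
net slip = dip-slip / sin(rake) = 48.13 / sin(55°) = 58.76 m
rate = 58.76 m / 797 ka = 0.0000737 m/yr = 0.0737 m/kyr

0.0737 m/kyr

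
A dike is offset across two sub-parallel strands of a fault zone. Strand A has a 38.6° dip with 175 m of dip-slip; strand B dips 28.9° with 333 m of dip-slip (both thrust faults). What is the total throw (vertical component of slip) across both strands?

270 m

throw_A = 175 × sin(38.6°) = 109.2 m
throw_B = 333 × sin(28.9°) = 160.9 m
total = 109.2 + 160.9 = 270 m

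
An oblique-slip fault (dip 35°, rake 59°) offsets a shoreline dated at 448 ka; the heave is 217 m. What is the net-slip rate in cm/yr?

0.0690 cm/yr

dip-slip = heave / cos(dip) = 217 / cos(35°) = 264.9 m
net slip = dip-slip / sin(rake) = 264.9 / sin(59°) = 309.1 m
rate = 309.1 m / 448 ka = 0.000690 m/yr = 0.0690 cm/yr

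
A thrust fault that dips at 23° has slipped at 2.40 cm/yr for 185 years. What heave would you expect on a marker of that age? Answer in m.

dip-slip = rate × time = 2.40 cm/yr × 185 years = 4.440 m
heave = dip-slip × cos(dip) = 4.440 × cos(23°) = 4.09 m

4.09 m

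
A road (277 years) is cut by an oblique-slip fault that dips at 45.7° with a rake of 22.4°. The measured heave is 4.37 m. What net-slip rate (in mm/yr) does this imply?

dip-slip = heave / cos(dip) = 4.37 / cos(45.7°) = 6.257 m
net slip = dip-slip / sin(rake) = 6.257 / sin(22.4°) = 16.42 m
rate = 16.42 m / 277 years = 0.0593 m/yr = 59.3 mm/yr

59.3 mm/yr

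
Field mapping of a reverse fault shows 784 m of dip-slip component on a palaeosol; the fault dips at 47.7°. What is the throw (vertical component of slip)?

throw = dip-slip × sin(dip) = 784 m × sin(47.7°) = 580 m

580 m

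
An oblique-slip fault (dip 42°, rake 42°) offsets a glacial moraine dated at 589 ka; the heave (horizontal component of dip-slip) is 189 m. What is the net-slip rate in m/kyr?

dip-slip = heave / cos(dip) = 189 / cos(42°) = 254.3 m
net slip = dip-slip / sin(rake) = 254.3 / sin(42°) = 380.1 m
rate = 380.1 m / 589 ka = 0.000645 m/yr = 0.645 m/kyr

0.645 m/kyr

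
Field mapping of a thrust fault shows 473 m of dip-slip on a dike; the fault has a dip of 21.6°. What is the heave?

heave = dip-slip × cos(dip) = 473 m × cos(21.6°) = 440 m

440 m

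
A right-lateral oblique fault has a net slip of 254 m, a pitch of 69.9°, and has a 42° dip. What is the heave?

dip-slip = net slip × sin(rake) = 254 m × sin(69.9°) = 238.5 m
heave = dip-slip × cos(dip) = 238.5 × cos(42°) = 177 m

177 m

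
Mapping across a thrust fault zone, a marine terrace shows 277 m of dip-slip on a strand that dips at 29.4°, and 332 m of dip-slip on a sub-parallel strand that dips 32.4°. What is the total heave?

522 m

heave_A = 277 × cos(29.4°) = 241.3 m
heave_B = 332 × cos(32.4°) = 280.3 m
total = 241.3 + 280.3 = 522 m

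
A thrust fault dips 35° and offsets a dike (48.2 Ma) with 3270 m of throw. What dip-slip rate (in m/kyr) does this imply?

dip-slip = throw / sin(dip) = 3270 m / sin(35°) = 5701 m
rate = 5701 m / 48.2 Ma = 0.000118 m/yr = 0.118 m/kyr

0.118 m/kyr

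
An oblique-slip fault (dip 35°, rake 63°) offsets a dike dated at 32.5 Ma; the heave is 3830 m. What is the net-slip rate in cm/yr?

dip-slip = heave / cos(dip) = 3830 / cos(35°) = 4676 m
net slip = dip-slip / sin(rake) = 4676 / sin(63°) = 5248 m
rate = 5248 m / 32.5 Ma = 0.000161 m/yr = 0.0161 cm/yr

0.0161 cm/yr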